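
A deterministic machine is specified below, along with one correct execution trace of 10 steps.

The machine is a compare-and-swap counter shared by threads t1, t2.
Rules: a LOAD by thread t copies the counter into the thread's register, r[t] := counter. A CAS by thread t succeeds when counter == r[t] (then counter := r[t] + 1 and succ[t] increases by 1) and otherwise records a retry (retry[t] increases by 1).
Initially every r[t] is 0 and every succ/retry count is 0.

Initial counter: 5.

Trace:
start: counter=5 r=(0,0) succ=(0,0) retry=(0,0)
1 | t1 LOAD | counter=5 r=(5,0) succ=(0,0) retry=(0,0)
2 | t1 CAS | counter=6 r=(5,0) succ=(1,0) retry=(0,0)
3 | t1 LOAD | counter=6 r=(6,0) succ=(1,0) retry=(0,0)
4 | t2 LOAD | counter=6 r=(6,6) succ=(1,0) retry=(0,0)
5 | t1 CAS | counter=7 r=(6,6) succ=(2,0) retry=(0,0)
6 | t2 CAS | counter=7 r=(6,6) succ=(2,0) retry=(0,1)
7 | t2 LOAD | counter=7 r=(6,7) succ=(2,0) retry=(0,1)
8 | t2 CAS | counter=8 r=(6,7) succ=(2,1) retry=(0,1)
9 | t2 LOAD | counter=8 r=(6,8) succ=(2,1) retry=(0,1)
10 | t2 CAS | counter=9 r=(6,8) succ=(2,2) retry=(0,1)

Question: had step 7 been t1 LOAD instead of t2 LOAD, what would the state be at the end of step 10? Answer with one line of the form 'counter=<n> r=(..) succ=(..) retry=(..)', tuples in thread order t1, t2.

(re-executing from step 7 with the substitution; state before step 7: counter=7 r=(6,6) succ=(2,0) retry=(0,1))
7 | t1 LOAD | counter=7 r=(7,6) succ=(2,0) retry=(0,1)
8 | t2 CAS | counter=7 r=(7,6) succ=(2,0) retry=(0,2)
9 | t2 LOAD | counter=7 r=(7,7) succ=(2,0) retry=(0,2)
10 | t2 CAS | counter=8 r=(7,7) succ=(2,1) retry=(0,2)

counter=8 r=(7,7) succ=(2,1) retry=(0,2)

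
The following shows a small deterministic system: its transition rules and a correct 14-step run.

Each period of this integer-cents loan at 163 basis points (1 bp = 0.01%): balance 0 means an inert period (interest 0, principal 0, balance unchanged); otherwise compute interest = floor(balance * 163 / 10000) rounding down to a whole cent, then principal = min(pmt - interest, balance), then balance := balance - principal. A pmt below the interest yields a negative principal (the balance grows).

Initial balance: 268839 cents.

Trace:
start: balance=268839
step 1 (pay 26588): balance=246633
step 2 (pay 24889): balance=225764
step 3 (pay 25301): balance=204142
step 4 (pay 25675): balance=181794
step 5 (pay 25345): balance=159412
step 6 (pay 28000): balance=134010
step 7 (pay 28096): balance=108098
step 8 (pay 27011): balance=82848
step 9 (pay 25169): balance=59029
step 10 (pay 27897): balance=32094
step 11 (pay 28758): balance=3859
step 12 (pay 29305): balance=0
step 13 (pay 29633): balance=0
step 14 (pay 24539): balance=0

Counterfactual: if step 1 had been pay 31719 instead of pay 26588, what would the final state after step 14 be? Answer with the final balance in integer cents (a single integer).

(re-executing from step 1 with the substitution; state before step 1: balance=268839)
step 1 (pay 31719): balance=241502
step 2 (pay 24889): balance=220549
step 3 (pay 25301): balance=198842
step 4 (pay 25675): balance=176408
step 5 (pay 25345): balance=153938
step 6 (pay 28000): balance=128447
step 7 (pay 28096): balance=102444
step 8 (pay 27011): balance=77102
step 9 (pay 25169): balance=53189
step 10 (pay 27897): balance=26158
step 11 (pay 28758): balance=0
step 12 (pay 29305): balance=0
step 13 (pay 29633): balance=0
step 14 (pay 24539): balance=0

0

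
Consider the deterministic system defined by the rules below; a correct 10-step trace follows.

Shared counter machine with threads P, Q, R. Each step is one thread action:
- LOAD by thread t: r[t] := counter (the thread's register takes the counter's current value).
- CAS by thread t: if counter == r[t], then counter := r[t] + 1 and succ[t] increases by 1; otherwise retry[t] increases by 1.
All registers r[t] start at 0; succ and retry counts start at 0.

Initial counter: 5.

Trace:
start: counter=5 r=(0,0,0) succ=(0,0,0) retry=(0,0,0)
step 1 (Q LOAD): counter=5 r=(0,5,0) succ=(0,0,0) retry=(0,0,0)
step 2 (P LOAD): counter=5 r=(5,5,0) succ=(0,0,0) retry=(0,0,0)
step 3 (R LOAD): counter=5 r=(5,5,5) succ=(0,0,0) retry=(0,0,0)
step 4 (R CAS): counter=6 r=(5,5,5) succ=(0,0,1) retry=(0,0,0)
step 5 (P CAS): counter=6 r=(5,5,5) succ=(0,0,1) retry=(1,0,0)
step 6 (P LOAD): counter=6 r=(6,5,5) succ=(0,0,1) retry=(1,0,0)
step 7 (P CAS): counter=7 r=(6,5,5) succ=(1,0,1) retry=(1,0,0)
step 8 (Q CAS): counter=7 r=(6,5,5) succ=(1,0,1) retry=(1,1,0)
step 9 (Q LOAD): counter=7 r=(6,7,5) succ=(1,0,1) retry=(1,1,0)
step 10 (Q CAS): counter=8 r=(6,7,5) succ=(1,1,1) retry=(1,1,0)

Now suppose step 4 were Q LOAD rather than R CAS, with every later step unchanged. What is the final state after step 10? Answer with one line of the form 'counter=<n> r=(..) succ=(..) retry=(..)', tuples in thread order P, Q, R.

counter=8 r=(6,7,5) succ=(2,1,0) retry=(0,1,0)

(re-executing from step 4 with the substitution; state before step 4: counter=5 r=(5,5,5) succ=(0,0,0) retry=(0,0,0))
step 4 (Q LOAD): counter=5 r=(5,5,5) succ=(0,0,0) retry=(0,0,0)
step 5 (P CAS): counter=6 r=(5,5,5) succ=(1,0,0) retry=(0,0,0)
step 6 (P LOAD): counter=6 r=(6,5,5) succ=(1,0,0) retry=(0,0,0)
step 7 (P CAS): counter=7 r=(6,5,5) succ=(2,0,0) retry=(0,0,0)
step 8 (Q CAS): counter=7 r=(6,5,5) succ=(2,0,0) retry=(0,1,0)
step 9 (Q LOAD): counter=7 r=(6,7,5) succ=(2,0,0) retry=(0,1,0)
step 10 (Q CAS): counter=8 r=(6,7,5) succ=(2,1,0) retry=(0,1,0)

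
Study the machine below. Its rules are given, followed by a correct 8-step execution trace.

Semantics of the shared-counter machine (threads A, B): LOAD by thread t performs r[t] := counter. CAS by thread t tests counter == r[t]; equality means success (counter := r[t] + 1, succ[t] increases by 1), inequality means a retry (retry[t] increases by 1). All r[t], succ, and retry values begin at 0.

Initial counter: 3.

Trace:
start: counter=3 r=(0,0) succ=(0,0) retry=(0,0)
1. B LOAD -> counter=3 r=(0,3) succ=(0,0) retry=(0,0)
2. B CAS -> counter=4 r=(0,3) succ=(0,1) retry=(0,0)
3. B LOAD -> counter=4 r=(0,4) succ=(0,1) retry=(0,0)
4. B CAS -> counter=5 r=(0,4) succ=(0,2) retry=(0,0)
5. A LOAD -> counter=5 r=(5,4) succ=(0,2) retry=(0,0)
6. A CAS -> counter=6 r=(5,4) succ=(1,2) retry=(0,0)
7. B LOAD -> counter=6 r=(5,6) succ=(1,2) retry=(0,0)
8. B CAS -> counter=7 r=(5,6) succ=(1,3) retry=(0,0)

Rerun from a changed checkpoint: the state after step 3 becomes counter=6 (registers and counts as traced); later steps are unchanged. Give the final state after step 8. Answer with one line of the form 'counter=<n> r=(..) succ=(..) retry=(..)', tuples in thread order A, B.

state after step 3 := counter=6 r=(0,4) succ=(0,1) retry=(0,0)
4. B CAS -> counter=6 r=(0,4) succ=(0,1) retry=(0,1)
5. A LOAD -> counter=6 r=(6,4) succ=(0,1) retry=(0,1)
6. A CAS -> counter=7 r=(6,4) succ=(1,1) retry=(0,1)
7. B LOAD -> counter=7 r=(6,7) succ=(1,1) retry=(0,1)
8. B CAS -> counter=8 r=(6,7) succ=(1,2) retry=(0,1)

counter=8 r=(6,7) succ=(1,2) retry=(0,1)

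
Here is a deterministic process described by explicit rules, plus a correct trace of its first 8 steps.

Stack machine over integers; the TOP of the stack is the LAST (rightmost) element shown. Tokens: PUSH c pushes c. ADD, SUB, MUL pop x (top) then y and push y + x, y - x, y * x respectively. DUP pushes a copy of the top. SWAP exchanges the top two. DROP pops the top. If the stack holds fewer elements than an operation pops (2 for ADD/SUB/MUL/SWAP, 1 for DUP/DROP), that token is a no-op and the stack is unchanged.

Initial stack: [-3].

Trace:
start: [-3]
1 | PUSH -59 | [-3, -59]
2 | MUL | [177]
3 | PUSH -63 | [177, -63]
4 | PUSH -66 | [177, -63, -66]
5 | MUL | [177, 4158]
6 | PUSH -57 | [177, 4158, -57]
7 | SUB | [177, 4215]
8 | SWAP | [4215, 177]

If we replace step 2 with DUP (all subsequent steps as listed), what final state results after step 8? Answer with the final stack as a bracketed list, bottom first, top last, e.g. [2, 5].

[-3, -59, 4215, -59]

(re-executing from step 2 with the substitution; state before step 2: [-3, -59])
2 | DUP | [-3, -59, -59]
3 | PUSH -63 | [-3, -59, -59, -63]
4 | PUSH -66 | [-3, -59, -59, -63, -66]
5 | MUL | [-3, -59, -59, 4158]
6 | PUSH -57 | [-3, -59, -59, 4158, -57]
7 | SUB | [-3, -59, -59, 4215]
8 | SWAP | [-3, -59, 4215, -59]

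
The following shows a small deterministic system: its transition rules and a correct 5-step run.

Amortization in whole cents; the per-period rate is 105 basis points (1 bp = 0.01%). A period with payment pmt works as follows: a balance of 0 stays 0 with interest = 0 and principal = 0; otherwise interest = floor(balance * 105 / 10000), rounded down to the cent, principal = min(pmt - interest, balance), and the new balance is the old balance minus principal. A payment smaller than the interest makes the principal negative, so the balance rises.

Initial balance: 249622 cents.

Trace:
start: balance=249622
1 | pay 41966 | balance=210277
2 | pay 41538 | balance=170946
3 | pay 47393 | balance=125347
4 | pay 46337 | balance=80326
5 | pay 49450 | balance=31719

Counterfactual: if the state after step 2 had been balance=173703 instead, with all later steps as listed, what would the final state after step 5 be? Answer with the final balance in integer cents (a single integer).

state after step 2 := balance=173703
3 | pay 47393 | balance=128133
4 | pay 46337 | balance=83141
5 | pay 49450 | balance=34563

34563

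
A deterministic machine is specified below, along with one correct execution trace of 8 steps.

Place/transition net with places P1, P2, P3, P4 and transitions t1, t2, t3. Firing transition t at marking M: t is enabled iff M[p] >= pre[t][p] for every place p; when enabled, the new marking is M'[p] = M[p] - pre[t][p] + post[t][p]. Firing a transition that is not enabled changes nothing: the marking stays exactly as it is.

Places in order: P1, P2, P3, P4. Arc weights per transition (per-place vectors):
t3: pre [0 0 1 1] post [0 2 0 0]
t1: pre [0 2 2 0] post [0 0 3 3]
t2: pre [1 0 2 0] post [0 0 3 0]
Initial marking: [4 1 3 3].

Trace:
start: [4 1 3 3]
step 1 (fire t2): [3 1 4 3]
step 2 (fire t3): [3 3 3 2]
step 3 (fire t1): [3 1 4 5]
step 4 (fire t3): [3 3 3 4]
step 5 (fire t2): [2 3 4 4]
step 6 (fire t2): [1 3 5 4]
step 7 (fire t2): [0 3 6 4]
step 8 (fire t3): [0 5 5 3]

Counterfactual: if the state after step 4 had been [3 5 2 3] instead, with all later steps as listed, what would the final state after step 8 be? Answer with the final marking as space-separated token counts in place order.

state after step 4 := [3 5 2 3]
step 5 (fire t2): [2 5 3 3]
step 6 (fire t2): [1 5 4 3]
step 7 (fire t2): [0 5 5 3]
step 8 (fire t3): [0 7 4 2]

0 7 4 2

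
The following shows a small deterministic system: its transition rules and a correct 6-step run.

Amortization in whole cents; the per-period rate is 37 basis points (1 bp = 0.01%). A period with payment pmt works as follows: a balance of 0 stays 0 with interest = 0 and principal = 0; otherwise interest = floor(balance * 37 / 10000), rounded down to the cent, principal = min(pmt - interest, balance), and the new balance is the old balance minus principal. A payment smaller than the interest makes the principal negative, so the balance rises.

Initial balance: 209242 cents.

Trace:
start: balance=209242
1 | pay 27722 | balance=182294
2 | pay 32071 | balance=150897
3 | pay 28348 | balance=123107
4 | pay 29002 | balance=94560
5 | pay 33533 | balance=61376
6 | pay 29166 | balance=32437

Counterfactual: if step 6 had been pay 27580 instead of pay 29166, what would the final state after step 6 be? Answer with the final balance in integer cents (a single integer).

34023

(re-executing from step 6 with the substitution; state before step 6: balance=61376)
6 | pay 27580 | balance=34023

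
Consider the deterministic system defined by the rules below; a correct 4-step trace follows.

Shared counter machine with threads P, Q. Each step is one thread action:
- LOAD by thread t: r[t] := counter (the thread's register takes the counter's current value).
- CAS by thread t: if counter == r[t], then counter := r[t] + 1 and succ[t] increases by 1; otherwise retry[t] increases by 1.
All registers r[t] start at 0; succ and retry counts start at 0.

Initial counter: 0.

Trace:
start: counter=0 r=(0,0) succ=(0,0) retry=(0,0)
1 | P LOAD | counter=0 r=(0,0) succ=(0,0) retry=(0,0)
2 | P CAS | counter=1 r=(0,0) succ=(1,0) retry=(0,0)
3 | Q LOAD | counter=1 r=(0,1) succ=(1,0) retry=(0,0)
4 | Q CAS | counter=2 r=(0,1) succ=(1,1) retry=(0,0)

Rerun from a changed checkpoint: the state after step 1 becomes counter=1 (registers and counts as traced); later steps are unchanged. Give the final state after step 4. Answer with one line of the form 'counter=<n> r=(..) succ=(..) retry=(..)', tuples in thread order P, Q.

state after step 1 := counter=1 r=(0,0) succ=(0,0) retry=(0,0)
2 | P CAS | counter=1 r=(0,0) succ=(0,0) retry=(1,0)
3 | Q LOAD | counter=1 r=(0,1) succ=(0,0) retry=(1,0)
4 | Q CAS | counter=2 r=(0,1) succ=(0,1) retry=(1,0)

counter=2 r=(0,1) succ=(0,1) retry=(1,0)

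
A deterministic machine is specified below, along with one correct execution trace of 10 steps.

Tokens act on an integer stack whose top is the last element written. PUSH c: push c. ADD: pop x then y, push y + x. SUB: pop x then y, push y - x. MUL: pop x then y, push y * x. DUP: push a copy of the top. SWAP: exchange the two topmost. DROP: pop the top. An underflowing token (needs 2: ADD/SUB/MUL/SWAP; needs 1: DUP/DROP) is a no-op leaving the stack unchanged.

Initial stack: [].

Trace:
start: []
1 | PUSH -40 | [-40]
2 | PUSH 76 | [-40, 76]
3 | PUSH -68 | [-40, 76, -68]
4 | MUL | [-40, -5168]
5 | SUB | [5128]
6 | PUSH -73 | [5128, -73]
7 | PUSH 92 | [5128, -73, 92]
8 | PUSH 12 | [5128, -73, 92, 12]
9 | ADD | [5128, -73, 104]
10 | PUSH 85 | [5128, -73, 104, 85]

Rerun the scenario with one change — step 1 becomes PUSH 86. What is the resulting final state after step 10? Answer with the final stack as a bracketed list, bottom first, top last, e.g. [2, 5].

[5254, -73, 104, 85]

(re-executing from step 1 with the substitution; state before step 1: [])
1 | PUSH 86 | [86]
2 | PUSH 76 | [86, 76]
3 | PUSH -68 | [86, 76, -68]
4 | MUL | [86, -5168]
5 | SUB | [5254]
6 | PUSH -73 | [5254, -73]
7 | PUSH 92 | [5254, -73, 92]
8 | PUSH 12 | [5254, -73, 92, 12]
9 | ADD | [5254, -73, 104]
10 | PUSH 85 | [5254, -73, 104, 85]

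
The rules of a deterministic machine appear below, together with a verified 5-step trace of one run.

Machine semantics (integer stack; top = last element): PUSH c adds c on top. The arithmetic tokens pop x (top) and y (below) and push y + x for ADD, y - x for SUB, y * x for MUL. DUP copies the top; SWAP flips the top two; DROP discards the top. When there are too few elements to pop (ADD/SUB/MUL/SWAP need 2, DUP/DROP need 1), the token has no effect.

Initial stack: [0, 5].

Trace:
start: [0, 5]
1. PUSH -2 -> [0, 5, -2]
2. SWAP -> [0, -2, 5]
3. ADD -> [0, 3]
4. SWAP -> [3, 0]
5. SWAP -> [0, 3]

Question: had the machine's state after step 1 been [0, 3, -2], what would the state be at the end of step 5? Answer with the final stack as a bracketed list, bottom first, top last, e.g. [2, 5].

[0, 1]

state after step 1 := [0, 3, -2]
2. SWAP -> [0, -2, 3]
3. ADD -> [0, 1]
4. SWAP -> [1, 0]
5. SWAP -> [0, 1]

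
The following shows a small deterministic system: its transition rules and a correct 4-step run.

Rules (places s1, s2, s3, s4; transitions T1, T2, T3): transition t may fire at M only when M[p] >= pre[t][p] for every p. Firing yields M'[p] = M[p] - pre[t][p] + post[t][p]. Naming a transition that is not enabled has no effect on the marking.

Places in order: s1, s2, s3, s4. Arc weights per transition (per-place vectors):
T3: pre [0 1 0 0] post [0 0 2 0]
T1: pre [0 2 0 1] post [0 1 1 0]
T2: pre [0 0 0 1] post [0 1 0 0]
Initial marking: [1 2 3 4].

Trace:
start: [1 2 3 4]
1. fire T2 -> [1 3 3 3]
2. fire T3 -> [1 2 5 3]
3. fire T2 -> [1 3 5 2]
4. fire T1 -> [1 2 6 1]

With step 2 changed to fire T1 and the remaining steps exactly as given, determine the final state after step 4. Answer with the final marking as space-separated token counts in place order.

1 2 5 0

(re-executing from step 2 with the substitution; state before step 2: [1 3 3 3])
2. fire T1 -> [1 2 4 2]
3. fire T2 -> [1 3 4 1]
4. fire T1 -> [1 2 5 0]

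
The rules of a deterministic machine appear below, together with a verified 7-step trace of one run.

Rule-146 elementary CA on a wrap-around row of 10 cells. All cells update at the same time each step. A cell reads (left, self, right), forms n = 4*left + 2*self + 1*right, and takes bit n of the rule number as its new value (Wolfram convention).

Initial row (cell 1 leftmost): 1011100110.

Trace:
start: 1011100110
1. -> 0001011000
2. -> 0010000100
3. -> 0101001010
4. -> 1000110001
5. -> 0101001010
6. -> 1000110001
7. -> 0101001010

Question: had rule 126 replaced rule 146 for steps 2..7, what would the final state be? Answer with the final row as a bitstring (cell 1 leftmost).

(re-executing steps 2..7 under rule 126; state before step 2: 0001011000)
2. -> 0011111100
3. -> 0110000110
4. -> 1111001111
5. -> 0001111000
6. -> 0011001100
7. -> 0111111110

0111111110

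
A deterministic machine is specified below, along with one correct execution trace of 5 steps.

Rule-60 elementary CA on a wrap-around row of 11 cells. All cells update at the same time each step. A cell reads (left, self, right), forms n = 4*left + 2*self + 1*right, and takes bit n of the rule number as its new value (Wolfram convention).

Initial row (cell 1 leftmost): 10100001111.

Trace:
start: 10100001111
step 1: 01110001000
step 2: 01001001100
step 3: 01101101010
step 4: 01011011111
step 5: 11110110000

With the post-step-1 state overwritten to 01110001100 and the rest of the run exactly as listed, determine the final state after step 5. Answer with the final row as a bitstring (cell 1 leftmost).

10110110100

state after step 1 := 01110001100
step 2: 01001001010
step 3: 01101101111
step 4: 11011011000
step 5: 10110110100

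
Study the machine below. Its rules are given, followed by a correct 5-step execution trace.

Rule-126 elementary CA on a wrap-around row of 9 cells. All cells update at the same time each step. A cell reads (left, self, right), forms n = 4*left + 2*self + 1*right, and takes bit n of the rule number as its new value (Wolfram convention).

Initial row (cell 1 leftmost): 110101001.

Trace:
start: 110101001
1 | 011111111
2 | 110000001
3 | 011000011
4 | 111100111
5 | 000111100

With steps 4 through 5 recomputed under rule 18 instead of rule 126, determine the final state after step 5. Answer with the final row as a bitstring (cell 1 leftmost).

001011010

(re-executing steps 4..5 under rule 18; state before step 4: 011000011)
4 | 000100100
5 | 001011010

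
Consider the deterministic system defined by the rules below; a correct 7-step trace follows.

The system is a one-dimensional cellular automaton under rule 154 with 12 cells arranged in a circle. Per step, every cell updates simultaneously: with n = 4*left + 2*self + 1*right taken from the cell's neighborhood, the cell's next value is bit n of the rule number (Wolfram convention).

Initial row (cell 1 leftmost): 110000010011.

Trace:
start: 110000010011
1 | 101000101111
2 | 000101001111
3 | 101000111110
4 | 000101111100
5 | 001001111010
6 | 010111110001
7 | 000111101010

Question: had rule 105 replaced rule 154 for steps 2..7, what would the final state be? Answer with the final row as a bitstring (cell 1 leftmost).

(re-executing steps 2..7 under rule 105; state before step 2: 101000101111)
2 | 110010011000
3 | 110000011010
4 | 110111011101
5 | 011101110111
6 | 110111011101
7 | 011101110111

011101110111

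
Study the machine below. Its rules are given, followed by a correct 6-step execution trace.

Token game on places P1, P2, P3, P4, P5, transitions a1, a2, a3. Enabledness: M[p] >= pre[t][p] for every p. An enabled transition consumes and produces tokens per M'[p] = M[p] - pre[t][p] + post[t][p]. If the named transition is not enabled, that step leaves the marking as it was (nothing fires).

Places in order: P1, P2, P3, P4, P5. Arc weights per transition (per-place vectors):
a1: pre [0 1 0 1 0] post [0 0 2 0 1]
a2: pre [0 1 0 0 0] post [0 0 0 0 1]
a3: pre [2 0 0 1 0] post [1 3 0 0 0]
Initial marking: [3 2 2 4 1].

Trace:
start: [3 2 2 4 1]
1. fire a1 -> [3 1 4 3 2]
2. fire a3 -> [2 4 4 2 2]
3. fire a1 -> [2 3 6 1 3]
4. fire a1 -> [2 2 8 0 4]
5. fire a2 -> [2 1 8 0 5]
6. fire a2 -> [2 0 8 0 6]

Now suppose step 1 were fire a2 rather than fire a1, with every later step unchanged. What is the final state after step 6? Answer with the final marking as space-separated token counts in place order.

2 0 6 1 6

(re-executing from step 1 with the substitution; state before step 1: [3 2 2 4 1])
1. fire a2 -> [3 1 2 4 2]
2. fire a3 -> [2 4 2 3 2]
3. fire a1 -> [2 3 4 2 3]
4. fire a1 -> [2 2 6 1 4]
5. fire a2 -> [2 1 6 1 5]
6. fire a2 -> [2 0 6 1 6]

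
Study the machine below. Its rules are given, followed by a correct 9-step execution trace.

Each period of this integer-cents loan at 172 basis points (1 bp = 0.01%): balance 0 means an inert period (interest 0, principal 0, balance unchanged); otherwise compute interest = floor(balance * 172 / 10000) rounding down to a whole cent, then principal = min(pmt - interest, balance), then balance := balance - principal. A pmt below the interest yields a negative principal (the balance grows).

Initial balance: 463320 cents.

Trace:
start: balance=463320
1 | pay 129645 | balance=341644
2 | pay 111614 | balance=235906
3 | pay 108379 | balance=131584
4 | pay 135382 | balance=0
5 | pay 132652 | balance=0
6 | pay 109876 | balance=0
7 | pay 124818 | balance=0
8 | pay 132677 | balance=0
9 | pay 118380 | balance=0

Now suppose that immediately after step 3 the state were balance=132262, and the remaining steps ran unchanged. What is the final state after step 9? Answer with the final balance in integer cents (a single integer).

state after step 3 := balance=132262
4 | pay 135382 | balance=0
5 | pay 132652 | balance=0
6 | pay 109876 | balance=0
7 | pay 124818 | balance=0
8 | pay 132677 | balance=0
9 | pay 118380 | balance=0

0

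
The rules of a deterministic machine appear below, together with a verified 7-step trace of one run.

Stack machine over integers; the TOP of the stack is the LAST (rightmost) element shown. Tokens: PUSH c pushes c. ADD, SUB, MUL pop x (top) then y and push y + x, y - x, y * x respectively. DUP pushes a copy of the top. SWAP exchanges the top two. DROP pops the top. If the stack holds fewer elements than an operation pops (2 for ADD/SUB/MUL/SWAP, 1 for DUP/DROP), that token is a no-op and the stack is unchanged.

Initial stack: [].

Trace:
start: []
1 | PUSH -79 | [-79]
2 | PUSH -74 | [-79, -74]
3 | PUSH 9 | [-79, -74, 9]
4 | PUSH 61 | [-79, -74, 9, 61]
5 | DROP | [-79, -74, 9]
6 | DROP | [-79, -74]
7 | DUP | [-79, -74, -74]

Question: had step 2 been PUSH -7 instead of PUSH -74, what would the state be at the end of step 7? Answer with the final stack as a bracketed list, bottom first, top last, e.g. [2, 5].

(re-executing from step 2 with the substitution; state before step 2: [-79])
2 | PUSH -7 | [-79, -7]
3 | PUSH 9 | [-79, -7, 9]
4 | PUSH 61 | [-79, -7, 9, 61]
5 | DROP | [-79, -7, 9]
6 | DROP | [-79, -7]
7 | DUP | [-79, -7, -7]

[-79, -7, -7]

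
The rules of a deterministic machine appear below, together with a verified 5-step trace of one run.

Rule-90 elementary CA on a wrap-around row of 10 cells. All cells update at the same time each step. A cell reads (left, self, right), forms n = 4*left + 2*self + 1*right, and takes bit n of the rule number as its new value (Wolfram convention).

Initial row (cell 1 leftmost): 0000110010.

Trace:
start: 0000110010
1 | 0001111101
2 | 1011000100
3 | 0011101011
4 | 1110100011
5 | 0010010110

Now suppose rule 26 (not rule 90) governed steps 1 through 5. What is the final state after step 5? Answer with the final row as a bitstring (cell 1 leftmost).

(re-executing steps 1..5 under rule 26; state before step 1: 0000110010)
1 | 0001101101
2 | 1011001000
3 | 0010110101
4 | 1100100000
5 | 1011010001

1011010001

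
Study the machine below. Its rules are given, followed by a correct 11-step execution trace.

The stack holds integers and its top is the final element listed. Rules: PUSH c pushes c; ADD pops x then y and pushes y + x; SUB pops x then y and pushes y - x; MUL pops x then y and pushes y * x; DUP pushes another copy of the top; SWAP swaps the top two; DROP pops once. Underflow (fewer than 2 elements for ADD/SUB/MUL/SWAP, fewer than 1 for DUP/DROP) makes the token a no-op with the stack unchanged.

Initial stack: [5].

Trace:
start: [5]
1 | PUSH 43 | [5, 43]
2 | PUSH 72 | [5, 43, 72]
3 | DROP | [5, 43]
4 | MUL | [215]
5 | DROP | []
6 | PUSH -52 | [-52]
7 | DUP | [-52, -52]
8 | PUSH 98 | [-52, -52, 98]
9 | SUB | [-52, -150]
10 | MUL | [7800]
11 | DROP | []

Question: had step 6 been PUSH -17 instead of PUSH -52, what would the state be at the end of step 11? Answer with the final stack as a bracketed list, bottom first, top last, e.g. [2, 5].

(re-executing from step 6 with the substitution; state before step 6: [])
6 | PUSH -17 | [-17]
7 | DUP | [-17, -17]
8 | PUSH 98 | [-17, -17, 98]
9 | SUB | [-17, -115]
10 | MUL | [1955]
11 | DROP | []

[]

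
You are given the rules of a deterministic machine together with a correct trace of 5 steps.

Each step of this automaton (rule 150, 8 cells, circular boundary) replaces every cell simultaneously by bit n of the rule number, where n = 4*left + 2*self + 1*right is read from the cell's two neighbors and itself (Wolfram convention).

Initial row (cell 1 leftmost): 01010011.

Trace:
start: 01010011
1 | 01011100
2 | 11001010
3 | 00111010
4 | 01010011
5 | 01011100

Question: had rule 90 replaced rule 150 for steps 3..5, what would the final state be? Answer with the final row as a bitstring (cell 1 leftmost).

(re-executing steps 3..5 under rule 90; state before step 3: 11001010)
3 | 11110000
4 | 10011001
5 | 11111111

11111111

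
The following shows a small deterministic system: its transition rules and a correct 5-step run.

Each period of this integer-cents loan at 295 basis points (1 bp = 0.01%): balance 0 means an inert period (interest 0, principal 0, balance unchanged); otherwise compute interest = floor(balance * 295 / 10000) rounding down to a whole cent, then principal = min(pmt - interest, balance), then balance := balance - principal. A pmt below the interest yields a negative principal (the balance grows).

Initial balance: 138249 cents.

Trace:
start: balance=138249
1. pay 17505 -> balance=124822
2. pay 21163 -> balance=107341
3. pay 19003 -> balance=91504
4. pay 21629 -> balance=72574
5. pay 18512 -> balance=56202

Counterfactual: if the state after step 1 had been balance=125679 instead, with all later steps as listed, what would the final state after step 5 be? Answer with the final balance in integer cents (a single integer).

state after step 1 := balance=125679
2. pay 21163 -> balance=108223
3. pay 19003 -> balance=92412
4. pay 21629 -> balance=73509
5. pay 18512 -> balance=57165

57165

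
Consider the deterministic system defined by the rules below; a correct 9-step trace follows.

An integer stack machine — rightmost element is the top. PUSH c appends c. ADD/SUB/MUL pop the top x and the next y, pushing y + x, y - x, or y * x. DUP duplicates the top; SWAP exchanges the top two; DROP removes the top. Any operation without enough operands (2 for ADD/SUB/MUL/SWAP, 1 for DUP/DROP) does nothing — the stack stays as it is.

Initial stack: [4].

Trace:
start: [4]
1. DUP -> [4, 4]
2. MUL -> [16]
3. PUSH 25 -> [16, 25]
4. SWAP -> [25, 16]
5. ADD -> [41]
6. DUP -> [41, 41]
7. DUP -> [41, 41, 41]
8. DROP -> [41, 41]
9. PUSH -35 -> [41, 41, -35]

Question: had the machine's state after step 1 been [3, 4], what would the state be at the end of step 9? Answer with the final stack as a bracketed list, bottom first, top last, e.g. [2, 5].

state after step 1 := [3, 4]
2. MUL -> [12]
3. PUSH 25 -> [12, 25]
4. SWAP -> [25, 12]
5. ADD -> [37]
6. DUP -> [37, 37]
7. DUP -> [37, 37, 37]
8. DROP -> [37, 37]
9. PUSH -35 -> [37, 37, -35]

[37, 37, -35]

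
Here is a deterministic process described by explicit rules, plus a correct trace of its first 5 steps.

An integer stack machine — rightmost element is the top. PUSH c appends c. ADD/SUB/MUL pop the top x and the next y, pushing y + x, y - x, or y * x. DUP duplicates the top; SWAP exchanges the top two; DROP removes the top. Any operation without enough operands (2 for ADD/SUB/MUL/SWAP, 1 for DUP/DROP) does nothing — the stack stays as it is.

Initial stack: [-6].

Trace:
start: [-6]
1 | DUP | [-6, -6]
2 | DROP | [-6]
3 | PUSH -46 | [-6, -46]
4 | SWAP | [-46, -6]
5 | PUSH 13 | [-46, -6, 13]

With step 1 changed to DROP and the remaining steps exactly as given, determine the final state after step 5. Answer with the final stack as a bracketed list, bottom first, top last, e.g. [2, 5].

[-46, 13]

(re-executing from step 1 with the substitution; state before step 1: [-6])
1 | DROP | []
2 | DROP | []
3 | PUSH -46 | [-46]
4 | SWAP | [-46]
5 | PUSH 13 | [-46, 13]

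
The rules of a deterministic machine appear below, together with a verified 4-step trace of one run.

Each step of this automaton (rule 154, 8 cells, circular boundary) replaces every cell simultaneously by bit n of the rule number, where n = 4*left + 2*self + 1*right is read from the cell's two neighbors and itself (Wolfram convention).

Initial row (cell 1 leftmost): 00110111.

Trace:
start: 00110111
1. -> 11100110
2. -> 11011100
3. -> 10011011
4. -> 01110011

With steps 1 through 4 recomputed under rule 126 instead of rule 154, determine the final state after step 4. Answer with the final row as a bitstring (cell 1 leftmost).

11011111

(re-executing steps 1..4 under rule 126; state before step 1: 00110111)
1. -> 11111101
2. -> 00000111
3. -> 10001101
4. -> 11011111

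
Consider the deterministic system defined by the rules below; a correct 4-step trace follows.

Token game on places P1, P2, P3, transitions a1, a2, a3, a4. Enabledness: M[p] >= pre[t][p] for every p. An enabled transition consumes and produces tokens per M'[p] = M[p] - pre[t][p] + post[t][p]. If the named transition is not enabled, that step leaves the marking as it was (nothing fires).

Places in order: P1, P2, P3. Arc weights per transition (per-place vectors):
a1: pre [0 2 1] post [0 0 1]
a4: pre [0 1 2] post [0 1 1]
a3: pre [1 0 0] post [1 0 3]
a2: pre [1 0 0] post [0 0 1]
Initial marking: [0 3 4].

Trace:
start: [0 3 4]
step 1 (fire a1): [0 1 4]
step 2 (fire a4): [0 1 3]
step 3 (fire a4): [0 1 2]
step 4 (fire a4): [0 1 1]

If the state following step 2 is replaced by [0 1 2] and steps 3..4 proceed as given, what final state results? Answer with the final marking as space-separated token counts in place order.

state after step 2 := [0 1 2]
step 3 (fire a4): [0 1 1]
step 4 (fire a4): [0 1 1]

0 1 1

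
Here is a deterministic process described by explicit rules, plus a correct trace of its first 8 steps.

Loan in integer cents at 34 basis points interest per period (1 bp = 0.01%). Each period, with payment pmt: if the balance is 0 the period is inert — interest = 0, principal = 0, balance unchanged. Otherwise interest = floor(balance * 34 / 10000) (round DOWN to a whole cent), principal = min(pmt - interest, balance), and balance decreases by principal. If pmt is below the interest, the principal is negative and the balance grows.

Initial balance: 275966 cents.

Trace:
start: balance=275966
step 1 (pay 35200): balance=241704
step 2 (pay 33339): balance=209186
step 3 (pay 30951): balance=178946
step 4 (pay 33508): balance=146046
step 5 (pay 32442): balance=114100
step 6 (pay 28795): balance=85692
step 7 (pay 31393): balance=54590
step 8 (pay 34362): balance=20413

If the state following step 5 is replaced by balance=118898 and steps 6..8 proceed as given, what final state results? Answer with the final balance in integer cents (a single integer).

25261

state after step 5 := balance=118898
step 6 (pay 28795): balance=90507
step 7 (pay 31393): balance=59421
step 8 (pay 34362): balance=25261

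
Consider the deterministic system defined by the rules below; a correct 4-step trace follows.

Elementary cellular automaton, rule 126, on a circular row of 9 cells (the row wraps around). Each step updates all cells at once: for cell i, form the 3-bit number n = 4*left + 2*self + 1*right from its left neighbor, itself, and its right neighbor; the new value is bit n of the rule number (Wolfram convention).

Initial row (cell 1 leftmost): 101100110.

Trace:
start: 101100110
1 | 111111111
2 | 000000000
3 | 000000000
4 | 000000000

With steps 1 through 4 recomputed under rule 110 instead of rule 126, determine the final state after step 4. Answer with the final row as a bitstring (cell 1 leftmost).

011111000

(re-executing steps 1..4 under rule 110; state before step 1: 101100110)
1 | 111101111
2 | 000111000
3 | 001101000
4 | 011111000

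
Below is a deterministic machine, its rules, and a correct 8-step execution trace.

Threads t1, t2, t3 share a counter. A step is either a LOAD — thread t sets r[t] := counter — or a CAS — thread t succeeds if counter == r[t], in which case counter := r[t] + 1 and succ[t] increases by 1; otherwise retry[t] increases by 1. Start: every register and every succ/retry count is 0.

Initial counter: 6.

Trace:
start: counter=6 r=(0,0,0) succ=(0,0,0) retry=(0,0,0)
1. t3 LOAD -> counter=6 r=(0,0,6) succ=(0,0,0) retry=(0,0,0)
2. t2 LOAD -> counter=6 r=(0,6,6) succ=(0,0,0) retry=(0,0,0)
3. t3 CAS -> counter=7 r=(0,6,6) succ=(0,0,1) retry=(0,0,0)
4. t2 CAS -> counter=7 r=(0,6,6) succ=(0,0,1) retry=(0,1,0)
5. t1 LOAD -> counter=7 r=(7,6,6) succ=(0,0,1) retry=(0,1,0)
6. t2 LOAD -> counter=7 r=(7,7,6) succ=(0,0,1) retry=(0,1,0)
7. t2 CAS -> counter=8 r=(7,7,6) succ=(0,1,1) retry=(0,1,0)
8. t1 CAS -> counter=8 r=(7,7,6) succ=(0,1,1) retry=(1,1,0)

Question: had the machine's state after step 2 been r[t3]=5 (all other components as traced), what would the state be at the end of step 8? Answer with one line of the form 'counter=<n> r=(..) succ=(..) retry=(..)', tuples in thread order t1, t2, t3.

state after step 2 := counter=6 r=(0,6,5) succ=(0,0,0) retry=(0,0,0)
3. t3 CAS -> counter=6 r=(0,6,5) succ=(0,0,0) retry=(0,0,1)
4. t2 CAS -> counter=7 r=(0,6,5) succ=(0,1,0) retry=(0,0,1)
5. t1 LOAD -> counter=7 r=(7,6,5) succ=(0,1,0) retry=(0,0,1)
6. t2 LOAD -> counter=7 r=(7,7,5) succ=(0,1,0) retry=(0,0,1)
7. t2 CAS -> counter=8 r=(7,7,5) succ=(0,2,0) retry=(0,0,1)
8. t1 CAS -> counter=8 r=(7,7,5) succ=(0,2,0) retry=(1,0,1)

counter=8 r=(7,7,5) succ=(0,2,0) retry=(1,0,1)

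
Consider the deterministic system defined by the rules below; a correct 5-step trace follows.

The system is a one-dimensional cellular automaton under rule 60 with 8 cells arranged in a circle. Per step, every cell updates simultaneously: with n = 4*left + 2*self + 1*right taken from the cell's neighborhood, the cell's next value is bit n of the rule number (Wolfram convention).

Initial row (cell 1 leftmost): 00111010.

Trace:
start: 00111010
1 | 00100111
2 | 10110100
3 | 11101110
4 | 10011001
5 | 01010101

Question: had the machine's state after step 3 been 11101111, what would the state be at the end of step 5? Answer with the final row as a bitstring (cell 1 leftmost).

00010100

state after step 3 := 11101111
4 | 00011000
5 | 00010100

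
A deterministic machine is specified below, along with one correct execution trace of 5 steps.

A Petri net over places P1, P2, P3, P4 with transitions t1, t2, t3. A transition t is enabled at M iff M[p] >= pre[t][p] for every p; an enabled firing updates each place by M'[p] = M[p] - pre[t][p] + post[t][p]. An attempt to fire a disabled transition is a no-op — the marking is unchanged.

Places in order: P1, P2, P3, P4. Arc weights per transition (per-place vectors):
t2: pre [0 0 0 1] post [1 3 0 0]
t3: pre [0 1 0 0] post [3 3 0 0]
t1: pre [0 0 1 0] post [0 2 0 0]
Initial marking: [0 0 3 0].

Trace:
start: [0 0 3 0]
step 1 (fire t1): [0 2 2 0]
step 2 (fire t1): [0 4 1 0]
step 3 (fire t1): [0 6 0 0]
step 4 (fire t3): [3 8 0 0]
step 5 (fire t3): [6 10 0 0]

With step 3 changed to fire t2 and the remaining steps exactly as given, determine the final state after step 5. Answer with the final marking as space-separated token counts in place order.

(re-executing from step 3 with the substitution; state before step 3: [0 4 1 0])
step 3 (fire t2): [0 4 1 0]
step 4 (fire t3): [3 6 1 0]
step 5 (fire t3): [6 8 1 0]

6 8 1 0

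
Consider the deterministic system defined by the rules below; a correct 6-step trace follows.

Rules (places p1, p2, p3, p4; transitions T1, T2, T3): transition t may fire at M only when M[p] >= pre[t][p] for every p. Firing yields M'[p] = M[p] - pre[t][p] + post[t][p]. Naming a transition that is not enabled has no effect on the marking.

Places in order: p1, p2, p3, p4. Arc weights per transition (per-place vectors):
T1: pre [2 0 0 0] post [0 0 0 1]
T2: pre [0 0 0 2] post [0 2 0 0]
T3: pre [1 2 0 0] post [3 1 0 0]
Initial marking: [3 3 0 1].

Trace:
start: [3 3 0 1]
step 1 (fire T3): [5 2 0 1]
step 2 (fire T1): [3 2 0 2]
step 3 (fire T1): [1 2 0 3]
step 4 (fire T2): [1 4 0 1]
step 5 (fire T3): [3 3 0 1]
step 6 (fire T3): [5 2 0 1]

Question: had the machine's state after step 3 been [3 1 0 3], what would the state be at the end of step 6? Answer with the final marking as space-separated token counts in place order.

state after step 3 := [3 1 0 3]
step 4 (fire T2): [3 3 0 1]
step 5 (fire T3): [5 2 0 1]
step 6 (fire T3): [7 1 0 1]

7 1 0 1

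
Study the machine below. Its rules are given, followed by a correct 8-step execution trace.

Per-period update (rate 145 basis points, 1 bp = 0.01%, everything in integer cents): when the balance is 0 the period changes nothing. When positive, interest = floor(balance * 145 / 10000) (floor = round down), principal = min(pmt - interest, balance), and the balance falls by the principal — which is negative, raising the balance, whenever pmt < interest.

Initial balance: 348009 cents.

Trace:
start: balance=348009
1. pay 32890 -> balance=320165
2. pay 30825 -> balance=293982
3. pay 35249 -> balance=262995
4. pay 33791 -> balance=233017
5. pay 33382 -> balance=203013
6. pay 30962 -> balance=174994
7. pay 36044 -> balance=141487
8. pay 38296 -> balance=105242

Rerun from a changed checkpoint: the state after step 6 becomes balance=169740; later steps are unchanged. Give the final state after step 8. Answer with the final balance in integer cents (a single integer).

state after step 6 := balance=169740
7. pay 36044 -> balance=136157
8. pay 38296 -> balance=99835

99835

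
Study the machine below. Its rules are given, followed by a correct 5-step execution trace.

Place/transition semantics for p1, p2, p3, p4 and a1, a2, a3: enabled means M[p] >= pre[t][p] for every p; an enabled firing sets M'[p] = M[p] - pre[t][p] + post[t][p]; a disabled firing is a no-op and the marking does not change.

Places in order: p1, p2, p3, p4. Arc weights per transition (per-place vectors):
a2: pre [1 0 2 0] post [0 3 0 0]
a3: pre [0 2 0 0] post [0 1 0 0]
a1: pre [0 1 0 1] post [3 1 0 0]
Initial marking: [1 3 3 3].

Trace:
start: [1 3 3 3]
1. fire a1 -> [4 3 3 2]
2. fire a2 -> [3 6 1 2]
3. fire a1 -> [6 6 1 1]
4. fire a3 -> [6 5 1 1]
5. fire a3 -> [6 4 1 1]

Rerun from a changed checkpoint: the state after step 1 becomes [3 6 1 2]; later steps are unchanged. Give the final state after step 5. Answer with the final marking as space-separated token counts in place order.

state after step 1 := [3 6 1 2]
2. fire a2 -> [3 6 1 2]
3. fire a1 -> [6 6 1 1]
4. fire a3 -> [6 5 1 1]
5. fire a3 -> [6 4 1 1]

6 4 1 1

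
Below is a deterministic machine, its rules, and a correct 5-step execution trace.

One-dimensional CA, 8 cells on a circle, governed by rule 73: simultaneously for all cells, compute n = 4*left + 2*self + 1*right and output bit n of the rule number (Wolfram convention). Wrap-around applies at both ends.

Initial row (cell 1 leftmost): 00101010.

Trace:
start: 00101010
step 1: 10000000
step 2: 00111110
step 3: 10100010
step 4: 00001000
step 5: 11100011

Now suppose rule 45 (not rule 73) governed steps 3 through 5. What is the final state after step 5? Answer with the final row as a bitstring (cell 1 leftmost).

10011001

(re-executing steps 3..5 under rule 45; state before step 3: 00111110)
step 3: 10100000
step 4: 11101110
step 5: 10011001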